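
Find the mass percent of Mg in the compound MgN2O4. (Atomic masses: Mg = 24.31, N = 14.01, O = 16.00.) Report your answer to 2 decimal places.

Molar mass = 1(24.31) + 2(14.01) + 4(16.00) = 116.330 g/mol
Mass of Mg per mole = 1 × 24.31 = 24.310 g
% Mg = 24.310 / 116.330 × 100 = 20.90%

20.90%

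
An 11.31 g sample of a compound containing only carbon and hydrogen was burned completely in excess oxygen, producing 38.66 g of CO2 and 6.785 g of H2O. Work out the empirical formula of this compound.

mol C = 38.66 / 44.01 = 0.8784; mass C = 0.8784 × 12.01 = 10.55 g
mol H = 2 × (6.785 / 18.02) = 0.7531; mass H = 0.7531 × 1.008 = 0.7591 g
Ratios (÷ 0.7531): C 1.167, H 1.000
×6: C 7.00, H 6.00 → C7H6

C7H6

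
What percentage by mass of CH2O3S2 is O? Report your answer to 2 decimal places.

38.05%

Molar mass = 1(12.01) + 2(1.008) + 3(16.00) + 2(32.07) = 126.166 g/mol
Mass of O per mole = 3 × 16.00 = 48.000 g
% O = 48.000 / 126.166 × 100 = 38.05%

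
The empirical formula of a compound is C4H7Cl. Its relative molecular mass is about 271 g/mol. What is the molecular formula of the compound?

Empirical-formula mass = 90.55 g/mol
n = 271 / 90.55 = 2.99 ≈ 3
Molecular formula = (C4H7Cl)3 = C12H21Cl3

C12H21Cl3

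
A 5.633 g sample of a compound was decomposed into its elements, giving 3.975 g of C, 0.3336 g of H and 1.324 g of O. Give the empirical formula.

Moles — C: 3.975 / 12.01 = 0.331 mol; H: 0.3336 / 1.008 = 0.331 mol; O: 1.324 / 16.00 = 0.08275 mol
Divide by the smallest (0.08275 mol O): C 4.000, H 3.999, O 1.000
→ C4H4O

C4H4O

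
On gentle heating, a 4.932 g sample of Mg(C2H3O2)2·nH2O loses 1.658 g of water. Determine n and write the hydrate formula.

Mass of anhydrous Mg(C2H3O2)2 = 4.932 − 1.658 = 3.274 g
mol H2O = 1.658 / 18.02 = 0.09201
Molar mass of Mg(C2H3O2)2 = 142.40 g/mol → mol Mg(C2H3O2)2 = 3.274 / 142.40 = 0.02299
n = 0.09201 / 0.02299 = 4.00 ≈ 4 → Mg(C2H3O2)2·4H2O

Mg(C2H3O2)2·4H2O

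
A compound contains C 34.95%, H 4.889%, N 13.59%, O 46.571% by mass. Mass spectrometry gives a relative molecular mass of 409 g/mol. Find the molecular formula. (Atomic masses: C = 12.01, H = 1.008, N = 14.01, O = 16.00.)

Assume 100 g: 34.95 g C, 4.889 g H, 13.59 g N, 46.571 g O.
C: 34.95 g ÷ 12.01 g/mol = 2.91 mol
H: 4.889 g ÷ 1.008 g/mol = 4.85 mol
N: 13.59 g ÷ 14.01 g/mol = 0.97 mol
O: 46.571 g ÷ 16.00 g/mol = 2.911 mol
Divide by the smallest (0.97 mol N): C 3.000, H 5.000, N 1.000, O 3.001
≈ 3:5:1:3 → C3H5NO3
Empirical-formula mass = 103.08 g/mol
n = 409 / 103.08 = 3.97 ≈ 4
Molecular formula = (C3H5NO3)×4 = C12H20N4O12

C12H20N4O12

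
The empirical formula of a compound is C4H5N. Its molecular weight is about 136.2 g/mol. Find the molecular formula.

Empirical-formula mass = 67.09 g/mol
n = 136.2 / 67.09 = 2.03 ≈ 2
Molecular formula = (C4H5N)2 = C8H10N2

C8H10N2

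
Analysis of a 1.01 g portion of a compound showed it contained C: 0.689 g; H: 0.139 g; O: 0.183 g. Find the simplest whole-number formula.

C5H12O

Moles — C: 0.689 / 12.01 = 0.05737 mol; H: 0.139 / 1.008 = 0.1379 mol; O: 0.183 / 16.00 = 0.01144 mol
Divide by the smallest (0.01144 mol O): C 5.016, H 12.057, O 1.000
Ratio ≈ 5:12:1, so the empirical formula is C5H12O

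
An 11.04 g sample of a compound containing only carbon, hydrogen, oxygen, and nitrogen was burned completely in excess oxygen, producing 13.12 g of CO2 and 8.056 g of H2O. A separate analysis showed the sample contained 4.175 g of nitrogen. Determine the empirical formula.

mol C = 13.12 / 44.01 = 0.2981; mass C = 0.2981 × 12.01 = 3.580 g
mol H = 2 × (8.056 / 18.02) = 0.8941; mass H = 0.8941 × 1.008 = 0.9013 g
mol N = 4.175 / 14.01 = 0.2980
mass O = 11.04 − (8.657) = 2.383 g → mol O = 0.1490
Ratios (÷ 0.149): C 2.001, H 6.002, N 2.001, O 1.000
→ C2H6N2O

C2H6N2O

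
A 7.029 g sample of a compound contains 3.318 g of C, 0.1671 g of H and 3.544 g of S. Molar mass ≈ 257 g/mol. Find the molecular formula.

C: 3.318 g ÷ 12.01 g/mol = 0.2763 mol
H: 0.1671 g ÷ 1.008 g/mol = 0.1658 mol
S: 3.544 g ÷ 32.07 g/mol = 0.1105 mol
Ratios (÷ 0.1105): C 2.500, H 1.500, S 1.000
Multiply by 2: C 5.00, H 3.00, S 2.00 → C5H3S2
Empirical-formula mass = 127.21 g/mol
n = 257 / 127.21 = 2.02 ≈ 2
Molecular formula = (C5H3S2)×2 = C10H6S4

C10H6S4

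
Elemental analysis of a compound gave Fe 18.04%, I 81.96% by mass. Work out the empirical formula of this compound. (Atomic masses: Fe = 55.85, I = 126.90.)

FeI2

Assume 100 g: 18.04 g Fe, 81.96 g I.
n(Fe) = 18.04/55.85 = 0.323, n(I) = 81.96/126.90 = 0.6459
Smallest is Fe at 0.323 mol; normalising gives Fe 1.000, I 2.000
→ FeI2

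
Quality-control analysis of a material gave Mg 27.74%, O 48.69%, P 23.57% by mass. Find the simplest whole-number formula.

Assume 100 g: 27.74 g Mg, 48.69 g O, 23.57 g P.
Moles — Mg: 27.74 / 24.31 = 1.141 mol; O: 48.69 / 16.00 = 3.043 mol; P: 23.57 / 30.97 = 0.7611 mol
Divide by the smallest (0.7611 mol P): Mg 1.499, O 3.999, P 1.000
×2: Mg 3.00, O 8.00, P 2.00 → Mg3O8P2

Mg3O8P2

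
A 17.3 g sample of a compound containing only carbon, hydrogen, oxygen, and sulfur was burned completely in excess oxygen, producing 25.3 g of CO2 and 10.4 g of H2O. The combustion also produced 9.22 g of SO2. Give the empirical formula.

C4H8O2S

mol C = 25.3 / 44.01 = 0.5749; mass C = 0.5749 × 12.01 = 6.904 g
mol H = 2 × (10.4 / 18.02) = 1.154; mass H = 1.154 × 1.008 = 1.164 g
mol S = 9.22 / 64.07 = 0.1439; mass S = 4.615 g
mass O = 17.3 − (12.68) = 4.617 g → mol O = 0.2886
Smallest is S at 0.1439 mol; normalising gives C 3.995, H 8.021, O 2.005, S 1.000
→ C4H8O2S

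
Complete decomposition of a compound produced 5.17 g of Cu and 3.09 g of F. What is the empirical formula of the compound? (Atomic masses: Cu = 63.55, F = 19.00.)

CuF2

Moles — Cu: 5.17 / 63.55 = 0.08135 mol; F: 3.09 / 19.00 = 0.1626 mol
Divide by the smallest (0.08135 mol Cu): Cu 1.000, F 1.999
→ CuF2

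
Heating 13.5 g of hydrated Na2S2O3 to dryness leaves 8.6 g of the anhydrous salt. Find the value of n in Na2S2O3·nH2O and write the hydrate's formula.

Na2S2O3·5H2O

Mass of water lost = 13.5 − 8.6 = 4.9 g → 4.9 / 18.02 = 0.2719 mol H2O
Molar mass of Na2S2O3 = 158.12 g/mol → mol Na2S2O3 = 8.6 / 158.12 = 0.05439
n = 0.2719 / 0.05439 = 5.00 ≈ 5 → Na2S2O3·5H2O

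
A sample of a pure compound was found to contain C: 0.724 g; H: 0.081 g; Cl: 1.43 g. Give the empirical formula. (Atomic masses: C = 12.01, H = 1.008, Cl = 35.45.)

C3H4Cl2

n(C) = 0.724/12.01 = 0.06028, n(H) = 0.081/1.008 = 0.08036, n(Cl) = 1.43/35.45 = 0.04034
Ratios (÷ 0.04034): C 1.494, H 1.992, Cl 1.000
×2: C 2.99, H 3.98, Cl 2.00 → C3H4Cl2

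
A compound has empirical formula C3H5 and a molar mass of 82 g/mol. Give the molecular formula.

C6H10

Empirical-formula mass = 41.07 g/mol
n = 82 / 41.07 = 2.00 ≈ 2
Molecular formula = (C3H5)2 = C6H10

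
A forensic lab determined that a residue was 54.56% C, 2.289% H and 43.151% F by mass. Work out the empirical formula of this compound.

C2HF

Assume 100 g: 54.56 g C, 2.289 g H, 43.151 g F.
Moles — C: 54.56 / 12.01 = 4.543 mol; H: 2.289 / 1.008 = 2.271 mol; F: 43.151 / 19.00 = 2.271 mol
Ratios (÷ 2.271): C 2.001, H 1.000, F 1.000
≈ 2:1:1 → C2HF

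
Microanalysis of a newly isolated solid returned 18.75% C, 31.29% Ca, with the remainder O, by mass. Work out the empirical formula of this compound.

Assume 100 g: 18.75 g C, 31.29 g Ca, 49.96 g O.
Moles — C: 18.75 / 12.01 = 1.561 mol; Ca: 31.29 / 40.08 = 0.7807 mol; O: 49.96 / 16.00 = 3.123 mol
Ratios (÷ 0.7807): C 2.000, Ca 1.000, O 4.000
Ratio ≈ 2:1:4, so the empirical formula is C2CaO4

C2CaO4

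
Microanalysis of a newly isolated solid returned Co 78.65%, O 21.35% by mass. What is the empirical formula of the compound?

CoO

Assume 100 g: 78.65 g Co, 21.35 g O.
Moles — Co: 78.65 / 58.93 = 1.335 mol; O: 21.35 / 16.00 = 1.334 mol
Ratios (÷ 1.334): Co 1.000, O 1.000
≈ 1:1 → CoO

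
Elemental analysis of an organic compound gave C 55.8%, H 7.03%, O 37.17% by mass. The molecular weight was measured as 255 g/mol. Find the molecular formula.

Assume 100 g: 55.8 g C, 7.03 g H, 37.17 g O.
n(C) = 55.8/12.01 = 4.646, n(H) = 7.03/1.008 = 6.974, n(O) = 37.17/16.00 = 2.323
Smallest is O at 2.323 mol; normalising gives C 2.000, H 3.002, O 1.000
≈ 2:3:1 → C2H3O
Empirical-formula mass = 43.04 g/mol
n = 255 / 43.04 = 5.92 ≈ 6
Molecular formula = (C2H3O)×6 = C12H18O6

C12H18O6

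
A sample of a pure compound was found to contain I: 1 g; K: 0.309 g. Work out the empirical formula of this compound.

IK

I: 1 g ÷ 126.90 g/mol = 0.00788 mol
K: 0.309 g ÷ 39.10 g/mol = 0.007903 mol
Ratios (÷ 0.00788): I 1.000, K 1.003
≈ 1:1 → IK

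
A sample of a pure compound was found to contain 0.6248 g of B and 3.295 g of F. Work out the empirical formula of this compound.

BF3

n(B) = 0.6248/10.81 = 0.0578, n(F) = 3.295/19.00 = 0.1734
Divide by the smallest (0.0578 mol B): B 1.000, F 3.000
Ratio ≈ 1:3, so the empirical formula is BF3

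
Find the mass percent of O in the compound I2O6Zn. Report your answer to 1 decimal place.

Molar mass = 2(126.90) + 6(16.00) + 1(65.38) = 415.180 g/mol
Mass of O per mole = 6 × 16.00 = 96.000 g
% O = 96.000 / 415.180 × 100 = 23.1%

23.1%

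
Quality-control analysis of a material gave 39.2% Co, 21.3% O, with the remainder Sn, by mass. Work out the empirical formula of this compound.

Assume 100 g: 39.2 g Co, 21.3 g O, 39.5 g Sn.
Moles — Co: 39.2 / 58.93 = 0.6652 mol; O: 21.3 / 16.00 = 1.331 mol; Sn: 39.5 / 118.71 = 0.3327 mol
Smallest is Sn at 0.3327 mol; normalising gives Co 1.999, O 4.001, Sn 1.000
→ Co2O4Sn

Co2O4Sn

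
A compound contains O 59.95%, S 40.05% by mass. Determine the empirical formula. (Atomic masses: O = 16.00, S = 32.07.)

Assume 100 g: 59.95 g O, 40.05 g S.
O: 59.95 g ÷ 16.00 g/mol = 3.747 mol
S: 40.05 g ÷ 32.07 g/mol = 1.249 mol
Smallest is S at 1.249 mol; normalising gives O 3.000, S 1.000
→ O3S

O3S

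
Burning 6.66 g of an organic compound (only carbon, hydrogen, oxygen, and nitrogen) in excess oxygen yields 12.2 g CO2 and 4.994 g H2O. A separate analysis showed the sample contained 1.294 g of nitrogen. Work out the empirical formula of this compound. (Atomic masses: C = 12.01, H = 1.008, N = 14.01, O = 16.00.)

mol C = 12.2 / 44.01 = 0.2772; mass C = 0.2772 × 12.01 = 3.329 g
mol H = 2 × (4.994 / 18.02) = 0.5543; mass H = 0.5543 × 1.008 = 0.5587 g
mol N = 1.294 / 14.01 = 0.09236
mass O = 6.66 − (5.182) = 1.478 g → mol O = 0.09238
Divide by the smallest (0.09236 mol N): C 3.001, H 6.001, N 1.000, O 1.000
→ C3H6NO

C3H6NO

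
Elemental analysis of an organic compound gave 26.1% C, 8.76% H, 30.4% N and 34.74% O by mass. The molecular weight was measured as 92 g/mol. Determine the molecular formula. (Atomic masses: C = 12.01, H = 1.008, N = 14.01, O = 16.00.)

C2H8N2O2

Assume 100 g: 26.1 g C, 8.76 g H, 30.4 g N, 34.74 g O.
n(C) = 26.1/12.01 = 2.173, n(H) = 8.76/1.008 = 8.69, n(N) = 30.4/14.01 = 2.17, n(O) = 34.74/16.00 = 2.171
Ratios (÷ 2.17): C 1.002, H 4.005, N 1.000, O 1.001
≈ 1:4:1:1 → CH4NO
Empirical-formula mass = 46.05 g/mol
n = 92 / 46.05 = 2.00 ≈ 2
Molecular formula = (CH4NO)×2 = C2H8N2O2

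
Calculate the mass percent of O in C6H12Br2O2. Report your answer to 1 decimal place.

11.6%

Molar mass = 6(12.01) + 12(1.008) + 2(79.90) + 2(16.00) = 275.956 g/mol
Mass of O per mole = 2 × 16.00 = 32.000 g
% O = 32.000 / 275.956 × 100 = 11.6%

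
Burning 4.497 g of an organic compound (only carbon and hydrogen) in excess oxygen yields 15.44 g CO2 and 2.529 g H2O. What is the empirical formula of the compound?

C5H4

mol C = 15.44 / 44.01 = 0.3508; mass C = 0.3508 × 12.01 = 4.213 g
mol H = 2 × (2.529 / 18.02) = 0.2807; mass H = 0.2807 × 1.008 = 0.2829 g
Ratios (÷ 0.2807): C 1.250, H 1.000
Multiply by 4: C 5.00, H 4.00 → C5H4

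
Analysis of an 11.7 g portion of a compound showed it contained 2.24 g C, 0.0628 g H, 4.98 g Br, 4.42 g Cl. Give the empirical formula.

C: 2.24 g ÷ 12.01 g/mol = 0.1865 mol
H: 0.0628 g ÷ 1.008 g/mol = 0.0623 mol
Br: 4.98 g ÷ 79.90 g/mol = 0.06233 mol
Cl: 4.42 g ÷ 35.45 g/mol = 0.1247 mol
Ratios (÷ 0.0623): C 2.994, H 1.000, Br 1.000, Cl 2.001
Ratio ≈ 3:1:1:2, so the empirical formula is C3HBrCl2

C3HBrCl2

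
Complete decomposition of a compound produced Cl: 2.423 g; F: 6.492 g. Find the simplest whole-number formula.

ClF5

n(Cl) = 2.423/35.45 = 0.06835, n(F) = 6.492/19.00 = 0.3417
Smallest is Cl at 0.06835 mol; normalising gives Cl 1.000, F 4.999
→ ClF5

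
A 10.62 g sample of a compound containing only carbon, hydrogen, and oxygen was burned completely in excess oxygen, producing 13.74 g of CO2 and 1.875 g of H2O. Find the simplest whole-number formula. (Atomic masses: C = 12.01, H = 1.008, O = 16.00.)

mol C = 13.74 / 44.01 = 0.3122; mass C = 0.3122 × 12.01 = 3.750 g
mol H = 2 × (1.875 / 18.02) = 0.2081; mass H = 0.2081 × 1.008 = 0.2098 g
mass O = 10.62 − (3.959) = 6.661 g → mol O = 0.4163
Ratios (÷ 0.2081): C 1.500, H 1.000, O 2.000
Multiply by 2: C 3.00, H 2.00, O 4.00 → C3H2O4

C3H2O4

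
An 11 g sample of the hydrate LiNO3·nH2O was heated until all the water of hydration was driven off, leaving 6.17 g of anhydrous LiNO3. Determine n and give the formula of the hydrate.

Mass of water lost = 11 − 6.17 = 4.83 g → 4.83 / 18.02 = 0.268 mol H2O
Molar mass of LiNO3 = 68.95 g/mol → mol LiNO3 = 6.17 / 68.95 = 0.08949
n = 0.268 / 0.08949 = 3.00 ≈ 3 → LiNO3·3H2O

LiNO3·3H2O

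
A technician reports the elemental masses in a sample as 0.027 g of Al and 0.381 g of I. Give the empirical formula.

Moles — Al: 0.027 / 26.98 = 0.001001 mol; I: 0.381 / 126.90 = 0.003002 mol
Ratios (÷ 0.001001): Al 1.000, I 3.000
→ AlI3

AlI3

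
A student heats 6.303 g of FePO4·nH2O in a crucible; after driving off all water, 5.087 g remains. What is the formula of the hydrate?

FePO4·2H2O

Mass of water lost = 6.303 − 5.087 = 1.216 g → 1.216 / 18.02 = 0.06748 mol H2O
Molar mass of FePO4 = 150.82 g/mol → mol FePO4 = 5.087 / 150.82 = 0.03373
n = 0.06748 / 0.03373 = 2.00 ≈ 2 → FePO4·2H2O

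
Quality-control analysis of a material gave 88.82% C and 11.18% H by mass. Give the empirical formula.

Assume 100 g: 88.82 g C, 11.18 g H.
C: 88.82 g ÷ 12.01 g/mol = 7.396 mol
H: 11.18 g ÷ 1.008 g/mol = 11.09 mol
Ratios (÷ 7.396): C 1.000, H 1.500
×2: C 2.00, H 3.00 → C2H3

C2H3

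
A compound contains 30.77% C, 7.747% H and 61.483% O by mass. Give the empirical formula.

C2H6O3

Assume 100 g: 30.77 g C, 7.747 g H, 61.483 g O.
C: 30.77 g ÷ 12.01 g/mol = 2.562 mol
H: 7.747 g ÷ 1.008 g/mol = 7.686 mol
O: 61.483 g ÷ 16.00 g/mol = 3.843 mol
Smallest is C at 2.562 mol; normalising gives C 1.000, H 3.000, O 1.500
Multiply by 2: C 2.00, H 6.00, O 3.00 → C2H6O3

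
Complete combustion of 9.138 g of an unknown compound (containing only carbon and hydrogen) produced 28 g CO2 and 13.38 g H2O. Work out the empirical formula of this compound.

mol C = 28 / 44.01 = 0.6362; mass C = 0.6362 × 12.01 = 7.641 g
mol H = 2 × (13.38 / 18.02) = 1.485; mass H = 1.485 × 1.008 = 1.497 g
Smallest is C at 0.6362 mol; normalising gives C 1.000, H 2.334
Multiply by 3: C 3.00, H 7.00 → C3H7

C3H7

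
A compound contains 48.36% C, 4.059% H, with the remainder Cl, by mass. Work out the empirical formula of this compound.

C3H3Cl

Assume 100 g: 48.36 g C, 4.059 g H, 47.581 g Cl.
Moles — C: 48.36 / 12.01 = 4.027 mol; H: 4.059 / 1.008 = 4.027 mol; Cl: 47.581 / 35.45 = 1.342 mol
Smallest is Cl at 1.342 mol; normalising gives C 3.000, H 3.000, Cl 1.000
≈ 3:3:1 → C3H3Cl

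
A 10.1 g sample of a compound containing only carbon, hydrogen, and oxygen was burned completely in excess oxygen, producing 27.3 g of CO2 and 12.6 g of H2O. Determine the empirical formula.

C8H18O

mol C = 27.3 / 44.01 = 0.6203; mass C = 0.6203 × 12.01 = 7.450 g
mol H = 2 × (12.6 / 18.02) = 1.398; mass H = 1.398 × 1.008 = 1.410 g
mass O = 10.1 − (8.860) = 1.240 g → mol O = 0.07753
Divide by the smallest (0.07753 mol O): C 8.001, H 18.039, O 1.000
Ratio ≈ 8:18:1, so the empirical formula is C8H18O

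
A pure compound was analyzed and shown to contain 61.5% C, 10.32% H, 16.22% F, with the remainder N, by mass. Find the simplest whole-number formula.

Assume 100 g: 61.5 g C, 10.32 g H, 16.22 g F, 11.96 g N.
n(C) = 61.5/12.01 = 5.121, n(H) = 10.32/1.008 = 10.24, n(F) = 16.22/19.00 = 0.8537, n(N) = 11.96/14.01 = 0.8537
Divide by the smallest (0.8537 mol N): C 5.998, H 11.993, F 1.000, N 1.000
Ratio ≈ 6:12:1:1, so the empirical formula is C6H12FN

C6H12FN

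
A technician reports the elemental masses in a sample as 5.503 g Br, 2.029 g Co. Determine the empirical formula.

Br2Co

Moles — Br: 5.503 / 79.90 = 0.06887 mol; Co: 2.029 / 58.93 = 0.03443 mol
Smallest is Co at 0.03443 mol; normalising gives Br 2.000, Co 1.000
→ Br2Co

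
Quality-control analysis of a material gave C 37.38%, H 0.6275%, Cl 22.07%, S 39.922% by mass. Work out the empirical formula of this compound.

Assume 100 g: 37.38 g C, 0.6275 g H, 22.07 g Cl, 39.922 g S.
C: 37.38 g ÷ 12.01 g/mol = 3.112 mol
H: 0.6275 g ÷ 1.008 g/mol = 0.6225 mol
Cl: 22.07 g ÷ 35.45 g/mol = 0.6226 mol
S: 39.922 g ÷ 32.07 g/mol = 1.245 mol
Divide by the smallest (0.6225 mol H): C 5.000, H 1.000, Cl 1.000, S 2.000
≈ 5:1:1:2 → C5HClS2

C5HClS2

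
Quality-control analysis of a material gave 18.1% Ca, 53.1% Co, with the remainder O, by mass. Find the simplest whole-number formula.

CaCo2O4

Assume 100 g: 18.1 g Ca, 53.1 g Co, 28.8 g O.
Moles — Ca: 18.1 / 40.08 = 0.4516 mol; Co: 53.1 / 58.93 = 0.9011 mol; O: 28.8 / 16.00 = 1.8 mol
Smallest is Ca at 0.4516 mol; normalising gives Ca 1.000, Co 1.995, O 3.986
≈ 1:2:4 → CaCo2O4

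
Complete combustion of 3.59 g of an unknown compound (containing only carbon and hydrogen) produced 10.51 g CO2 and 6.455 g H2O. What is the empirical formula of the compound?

CH3

mol C = 10.51 / 44.01 = 0.2388; mass C = 0.2388 × 12.01 = 2.868 g
mol H = 2 × (6.455 / 18.02) = 0.7164; mass H = 0.7164 × 1.008 = 0.7222 g
Smallest is C at 0.2388 mol; normalising gives C 1.000, H 3.000
Ratio ≈ 1:3, so the empirical formula is CH3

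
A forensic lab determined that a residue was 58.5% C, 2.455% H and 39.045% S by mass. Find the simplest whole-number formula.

C4H2S

Assume 100 g: 58.5 g C, 2.455 g H, 39.045 g S.
C: 58.5 g ÷ 12.01 g/mol = 4.871 mol
H: 2.455 g ÷ 1.008 g/mol = 2.436 mol
S: 39.045 g ÷ 32.07 g/mol = 1.217 mol
Divide by the smallest (1.217 mol S): C 4.001, H 2.000, S 1.000
≈ 4:2:1 → C4H2S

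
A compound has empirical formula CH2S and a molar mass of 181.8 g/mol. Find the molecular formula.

C4H8S4

Empirical-formula mass = 46.10 g/mol
n = 181.8 / 46.10 = 3.94 ≈ 4
Molecular formula = (CH2S)4 = C4H8S4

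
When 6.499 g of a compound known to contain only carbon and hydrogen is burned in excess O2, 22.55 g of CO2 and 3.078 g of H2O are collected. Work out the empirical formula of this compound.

mol C = 22.55 / 44.01 = 0.5124; mass C = 0.5124 × 12.01 = 6.154 g
mol H = 2 × (3.078 / 18.02) = 0.3416; mass H = 0.3416 × 1.008 = 0.3444 g
Divide by the smallest (0.3416 mol H): C 1.500, H 1.000
Scaling by 2: C 3.00, H 2.00 → C3H2

C3H2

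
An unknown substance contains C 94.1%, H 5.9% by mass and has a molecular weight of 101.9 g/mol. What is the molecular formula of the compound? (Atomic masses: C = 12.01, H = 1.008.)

C8H6

Assume 100 g: 94.1 g C, 5.9 g H.
C: 94.1 g ÷ 12.01 g/mol = 7.835 mol
H: 5.9 g ÷ 1.008 g/mol = 5.853 mol
Smallest is H at 5.853 mol; normalising gives C 1.339, H 1.000
Multiply by 3: C 4.02, H 3.00 → C4H3
Empirical-formula mass = 51.06 g/mol
n = 101.9 / 51.06 = 2.00 ≈ 2
Molecular formula = (C4H3)×2 = C8H6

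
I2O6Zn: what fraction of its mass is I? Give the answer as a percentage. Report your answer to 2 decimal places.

61.13%

Molar mass = 2(126.90) + 6(16.00) + 1(65.38) = 415.180 g/mol
Mass of I per mole = 2 × 126.90 = 253.800 g
% I = 253.800 / 415.180 × 100 = 61.13%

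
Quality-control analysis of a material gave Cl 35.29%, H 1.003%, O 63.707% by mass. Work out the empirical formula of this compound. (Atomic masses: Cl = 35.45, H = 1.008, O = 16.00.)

Assume 100 g: 35.29 g Cl, 1.003 g H, 63.707 g O.
Moles — Cl: 35.29 / 35.45 = 0.9955 mol; H: 1.003 / 1.008 = 0.995 mol; O: 63.707 / 16.00 = 3.982 mol
Ratios (÷ 0.995): Cl 1.000, H 1.000, O 4.002
Ratio ≈ 1:1:4, so the empirical formula is ClHO4

ClHO4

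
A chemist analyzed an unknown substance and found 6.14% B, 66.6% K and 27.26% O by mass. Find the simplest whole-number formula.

Assume 100 g: 6.14 g B, 66.6 g K, 27.26 g O.
B: 6.14 g ÷ 10.81 g/mol = 0.568 mol
K: 66.6 g ÷ 39.10 g/mol = 1.703 mol
O: 27.26 g ÷ 16.00 g/mol = 1.704 mol
Divide by the smallest (0.568 mol B): B 1.000, K 2.999, O 3.000
≈ 1:3:3 → BK3O3

BK3O3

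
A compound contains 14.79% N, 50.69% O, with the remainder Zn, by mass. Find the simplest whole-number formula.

Assume 100 g: 14.79 g N, 50.69 g O, 34.52 g Zn.
N: 14.79 g ÷ 14.01 g/mol = 1.056 mol
O: 50.69 g ÷ 16.00 g/mol = 3.168 mol
Zn: 34.52 g ÷ 65.38 g/mol = 0.528 mol
Smallest is Zn at 0.528 mol; normalising gives N 1.999, O 6.000, Zn 1.000
→ N2O6Zn

N2O6Zn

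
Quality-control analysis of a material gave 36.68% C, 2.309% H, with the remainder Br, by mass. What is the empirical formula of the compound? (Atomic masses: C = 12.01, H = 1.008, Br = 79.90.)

C4H3Br

Assume 100 g: 36.68 g C, 2.309 g H, 61.011 g Br.
C: 36.68 g ÷ 12.01 g/mol = 3.054 mol
H: 2.309 g ÷ 1.008 g/mol = 2.291 mol
Br: 61.011 g ÷ 79.90 g/mol = 0.7636 mol
Ratios (÷ 0.7636): C 4.000, H 3.000, Br 1.000
≈ 4:3:1 → C4H3Br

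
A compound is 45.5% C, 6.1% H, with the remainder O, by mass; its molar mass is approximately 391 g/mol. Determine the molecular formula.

C15H24O12

Assume 100 g: 45.5 g C, 6.1 g H, 48.4 g O.
n(C) = 45.5/12.01 = 3.789, n(H) = 6.1/1.008 = 6.052, n(O) = 48.4/16.00 = 3.025
Ratios (÷ 3.025): C 1.252, H 2.001, O 1.000
Scaling by 4: C 5.01, H 8.00, O 4.00 → C5H8O4
Empirical-formula mass = 132.11 g/mol
n = 391 / 132.11 = 2.96 ≈ 3
Molecular formula = (C5H8O4)×3 = C15H24O12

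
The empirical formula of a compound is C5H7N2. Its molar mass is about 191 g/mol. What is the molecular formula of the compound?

C10H14N4

Empirical-formula mass = 95.13 g/mol
n = 191 / 95.13 = 2.01 ≈ 2
Molecular formula = (C5H7N2)2 = C10H14N4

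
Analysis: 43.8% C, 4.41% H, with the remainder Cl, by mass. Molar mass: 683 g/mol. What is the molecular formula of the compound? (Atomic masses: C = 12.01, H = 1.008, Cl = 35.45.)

Assume 100 g: 43.8 g C, 4.41 g H, 51.79 g Cl.
Moles — C: 43.8 / 12.01 = 3.647 mol; H: 4.41 / 1.008 = 4.375 mol; Cl: 51.79 / 35.45 = 1.461 mol
Ratios (÷ 1.461): C 2.496, H 2.995, Cl 1.000
Multiply by 2: C 4.99, H 5.99, Cl 2.00 → C5H6Cl2
Empirical-formula mass = 137.00 g/mol
n = 683 / 137.00 = 4.99 ≈ 5
Molecular formula = (C5H6Cl2)×5 = C25H30Cl10

C25H30Cl10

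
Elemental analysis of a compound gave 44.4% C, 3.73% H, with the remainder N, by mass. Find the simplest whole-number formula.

Assume 100 g: 44.4 g C, 3.73 g H, 51.87 g N.
n(C) = 44.4/12.01 = 3.697, n(H) = 3.73/1.008 = 3.7, n(N) = 51.87/14.01 = 3.702
Divide by the smallest (3.697 mol C): C 1.000, H 1.001, N 1.001
→ CHN

CHN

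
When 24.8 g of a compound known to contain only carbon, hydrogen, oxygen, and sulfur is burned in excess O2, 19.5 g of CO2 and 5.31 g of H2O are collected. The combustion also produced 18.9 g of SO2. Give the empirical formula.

mol C = 19.5 / 44.01 = 0.4431; mass C = 0.4431 × 12.01 = 5.321 g
mol H = 2 × (5.31 / 18.02) = 0.5893; mass H = 0.5893 × 1.008 = 0.5941 g
mol S = 18.9 / 64.07 = 0.2950; mass S = 9.460 g
mass O = 24.8 − (15.38) = 9.424 g → mol O = 0.5890
Divide by the smallest (0.295 mol S): C 1.502, H 1.998, O 1.997, S 1.000
Scaling by 2: C 3.00, H 4.00, O 3.99, S 2.00 → C3H4O4S2

C3H4O4S2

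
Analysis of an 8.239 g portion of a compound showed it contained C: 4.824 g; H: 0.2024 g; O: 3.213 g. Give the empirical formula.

n(C) = 4.824/12.01 = 0.4017, n(H) = 0.2024/1.008 = 0.2008, n(O) = 3.213/16.00 = 0.2008
Smallest is H at 0.2008 mol; normalising gives C 2.000, H 1.000, O 1.000
≈ 2:1:1 → C2HO

C2HO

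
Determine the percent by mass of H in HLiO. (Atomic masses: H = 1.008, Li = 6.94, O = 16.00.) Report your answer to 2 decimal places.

4.21%

Molar mass = 1(1.008) + 1(6.94) + 1(16.00) = 23.948 g/mol
Mass of H per mole = 1 × 1.008 = 1.008 g
% H = 1.008 / 23.948 × 100 = 4.21%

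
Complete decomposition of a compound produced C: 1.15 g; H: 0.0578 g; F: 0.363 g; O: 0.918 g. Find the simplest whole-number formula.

C5H3FO3

C: 1.15 g ÷ 12.01 g/mol = 0.09575 mol
H: 0.0578 g ÷ 1.008 g/mol = 0.05734 mol
F: 0.363 g ÷ 19.00 g/mol = 0.01911 mol
O: 0.918 g ÷ 16.00 g/mol = 0.05738 mol
Smallest is F at 0.01911 mol; normalising gives C 5.012, H 3.001, F 1.000, O 3.003
Ratio ≈ 5:3:1:3, so the empirical formula is C5H3FO3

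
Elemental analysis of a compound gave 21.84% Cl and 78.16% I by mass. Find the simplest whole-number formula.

Assume 100 g: 21.84 g Cl, 78.16 g I.
Moles — Cl: 21.84 / 35.45 = 0.6161 mol; I: 78.16 / 126.90 = 0.6159 mol
Ratios (÷ 0.6159): Cl 1.000, I 1.000
→ ClI

ClI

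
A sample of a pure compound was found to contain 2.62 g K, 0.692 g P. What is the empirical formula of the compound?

K3P

K: 2.62 g ÷ 39.10 g/mol = 0.06701 mol
P: 0.692 g ÷ 30.97 g/mol = 0.02234 mol
Divide by the smallest (0.02234 mol P): K 2.999, P 1.000
≈ 3:1 → K3P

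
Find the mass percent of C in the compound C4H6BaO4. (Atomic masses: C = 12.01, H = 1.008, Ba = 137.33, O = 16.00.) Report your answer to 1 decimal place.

18.8%

Molar mass = 4(12.01) + 6(1.008) + 1(137.33) + 4(16.00) = 255.418 g/mol
Mass of C per mole = 4 × 12.01 = 48.040 g
% C = 48.040 / 255.418 × 100 = 18.8%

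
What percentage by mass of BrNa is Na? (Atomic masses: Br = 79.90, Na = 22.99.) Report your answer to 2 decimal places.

Molar mass = 1(79.90) + 1(22.99) = 102.890 g/mol
Mass of Na per mole = 1 × 22.99 = 22.990 g
% Na = 22.990 / 102.890 × 100 = 22.34%

22.34%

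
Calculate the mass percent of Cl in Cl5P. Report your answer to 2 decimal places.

85.13%

Molar mass = 5(35.45) + 1(30.97) = 208.220 g/mol
Mass of Cl per mole = 5 × 35.45 = 177.250 g
% Cl = 177.250 / 208.220 × 100 = 85.13%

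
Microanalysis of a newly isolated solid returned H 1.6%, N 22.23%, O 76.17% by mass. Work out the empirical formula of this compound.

HNO3

Assume 100 g: 1.6 g H, 22.23 g N, 76.17 g O.
H: 1.6 g ÷ 1.008 g/mol = 1.587 mol
N: 22.23 g ÷ 14.01 g/mol = 1.587 mol
O: 76.17 g ÷ 16.00 g/mol = 4.761 mol
Ratios (÷ 1.587): H 1.000, N 1.000, O 3.000
→ HNO3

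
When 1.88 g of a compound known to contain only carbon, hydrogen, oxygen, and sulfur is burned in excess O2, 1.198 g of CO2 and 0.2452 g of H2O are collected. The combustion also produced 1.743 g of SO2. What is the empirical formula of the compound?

mol C = 1.198 / 44.01 = 0.02722; mass C = 0.02722 × 12.01 = 0.3269 g
mol H = 2 × (0.2452 / 18.02) = 0.02721; mass H = 0.02721 × 1.008 = 0.02743 g
mol S = 1.743 / 64.07 = 0.02720; mass S = 0.8725 g
mass O = 1.88 − (1.227) = 0.6532 g → mol O = 0.04082
Divide by the smallest (0.0272 mol S): C 1.001, H 1.000, O 1.501, S 1.000
×2: C 2.00, H 2.00, O 3.00, S 2.00 → C2H2O3S2

C2H2O3S2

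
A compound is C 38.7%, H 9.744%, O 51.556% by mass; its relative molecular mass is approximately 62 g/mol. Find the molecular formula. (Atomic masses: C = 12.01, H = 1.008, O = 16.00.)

Assume 100 g: 38.7 g C, 9.744 g H, 51.556 g O.
C: 38.7 g ÷ 12.01 g/mol = 3.222 mol
H: 9.744 g ÷ 1.008 g/mol = 9.667 mol
O: 51.556 g ÷ 16.00 g/mol = 3.222 mol
Divide by the smallest (3.222 mol O): C 1.000, H 3.000, O 1.000
≈ 1:3:1 → CH3O
Empirical-formula mass = 31.03 g/mol
n = 62 / 31.03 = 2.00 ≈ 2
Molecular formula = (CH3O)×2 = C2H6O2

C2H6O2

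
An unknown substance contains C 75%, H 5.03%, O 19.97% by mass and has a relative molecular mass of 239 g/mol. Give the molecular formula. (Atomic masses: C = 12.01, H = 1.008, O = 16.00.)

Assume 100 g: 75 g C, 5.03 g H, 19.97 g O.
n(C) = 75/12.01 = 6.245, n(H) = 5.03/1.008 = 4.99, n(O) = 19.97/16.00 = 1.248
Divide by the smallest (1.248 mol O): C 5.003, H 3.998, O 1.000
→ C5H4O
Empirical-formula mass = 80.08 g/mol
n = 239 / 80.08 = 2.98 ≈ 3
Molecular formula = (C5H4O)×3 = C15H12O3

C15H12O3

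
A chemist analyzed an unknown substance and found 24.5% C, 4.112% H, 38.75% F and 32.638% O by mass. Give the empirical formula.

CH2FO

Assume 100 g: 24.5 g C, 4.112 g H, 38.75 g F, 32.638 g O.
C: 24.5 g ÷ 12.01 g/mol = 2.04 mol
H: 4.112 g ÷ 1.008 g/mol = 4.079 mol
F: 38.75 g ÷ 19.00 g/mol = 2.039 mol
O: 32.638 g ÷ 16.00 g/mol = 2.04 mol
Divide by the smallest (2.039 mol F): C 1.000, H 2.000, F 1.000, O 1.000
Ratio ≈ 1:2:1:1, so the empirical formula is CH2FO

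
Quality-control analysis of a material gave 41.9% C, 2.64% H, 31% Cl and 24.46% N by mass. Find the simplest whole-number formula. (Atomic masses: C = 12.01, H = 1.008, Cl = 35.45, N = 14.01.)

Assume 100 g: 41.9 g C, 2.64 g H, 31 g Cl, 24.46 g N.
Moles — C: 41.9 / 12.01 = 3.489 mol; H: 2.64 / 1.008 = 2.619 mol; Cl: 31 / 35.45 = 0.8745 mol; N: 24.46 / 14.01 = 1.746 mol
Ratios (÷ 0.8745): C 3.990, H 2.995, Cl 1.000, N 1.997
→ C4H3ClN2

C4H3ClN2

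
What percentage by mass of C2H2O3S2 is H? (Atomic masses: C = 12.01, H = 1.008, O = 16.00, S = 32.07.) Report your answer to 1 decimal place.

Molar mass = 2(12.01) + 2(1.008) + 3(16.00) + 2(32.07) = 138.176 g/mol
Mass of H per mole = 2 × 1.008 = 2.016 g
% H = 2.016 / 138.176 × 100 = 1.5%

1.5%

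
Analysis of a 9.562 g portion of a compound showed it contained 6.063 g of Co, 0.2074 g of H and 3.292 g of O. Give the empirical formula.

Moles — Co: 6.063 / 58.93 = 0.1029 mol; H: 0.2074 / 1.008 = 0.2058 mol; O: 3.292 / 16.00 = 0.2057 mol
Ratios (÷ 0.1029): Co 1.000, H 2.000, O 2.000
≈ 1:2:2 → CoH2O2

CoH2O2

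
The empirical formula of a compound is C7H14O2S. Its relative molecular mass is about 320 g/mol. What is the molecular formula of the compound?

C14H28O4S2

Empirical-formula mass = 162.25 g/mol
n = 320 / 162.25 = 1.97 ≈ 2
Molecular formula = (C7H14O2S)2 = C14H28O4S2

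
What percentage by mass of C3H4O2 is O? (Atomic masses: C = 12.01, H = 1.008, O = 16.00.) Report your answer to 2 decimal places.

44.41%

Molar mass = 3(12.01) + 4(1.008) + 2(16.00) = 72.062 g/mol
Mass of O per mole = 2 × 16.00 = 32.000 g
% O = 32.000 / 72.062 × 100 = 44.41%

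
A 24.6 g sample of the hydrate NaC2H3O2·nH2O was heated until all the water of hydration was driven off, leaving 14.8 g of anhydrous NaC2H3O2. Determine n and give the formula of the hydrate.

Mass of water lost = 24.6 − 14.8 = 9.8 g → 9.8 / 18.02 = 0.5438 mol H2O
Molar mass of NaC2H3O2 = 82.03 g/mol → mol NaC2H3O2 = 14.8 / 82.03 = 0.1804
n = 0.5438 / 0.1804 = 3.01 ≈ 3 → NaC2H3O2·3H2O

NaC2H3O2·3H2O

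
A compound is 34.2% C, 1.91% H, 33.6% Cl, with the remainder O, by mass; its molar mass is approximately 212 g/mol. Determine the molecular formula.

C6H4Cl2O4

Assume 100 g: 34.2 g C, 1.91 g H, 33.6 g Cl, 30.29 g O.
Moles — C: 34.2 / 12.01 = 2.848 mol; H: 1.91 / 1.008 = 1.895 mol; Cl: 33.6 / 35.45 = 0.9478 mol; O: 30.29 / 16.00 = 1.893 mol
Ratios (÷ 0.9478): C 3.004, H 1.999, Cl 1.000, O 1.997
≈ 3:2:1:2 → C3H2ClO2
Empirical-formula mass = 105.50 g/mol
n = 212 / 105.50 = 2.01 ≈ 2
Molecular formula = (C3H2ClO2)×2 = C6H4Cl2O4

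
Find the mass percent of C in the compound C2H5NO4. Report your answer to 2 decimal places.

22.43%

Molar mass = 2(12.01) + 5(1.008) + 1(14.01) + 4(16.00) = 107.070 g/mol
Mass of C per mole = 2 × 12.01 = 24.020 g
% C = 24.020 / 107.070 × 100 = 22.43%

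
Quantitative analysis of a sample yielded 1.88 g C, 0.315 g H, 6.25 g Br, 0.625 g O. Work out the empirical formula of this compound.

C4H8Br2O

C: 1.88 g ÷ 12.01 g/mol = 0.1565 mol
H: 0.315 g ÷ 1.008 g/mol = 0.3125 mol
Br: 6.25 g ÷ 79.90 g/mol = 0.07822 mol
O: 0.625 g ÷ 16.00 g/mol = 0.03906 mol
Ratios (÷ 0.03906): C 4.007, H 8.000, Br 2.003, O 1.000
→ C4H8Br2O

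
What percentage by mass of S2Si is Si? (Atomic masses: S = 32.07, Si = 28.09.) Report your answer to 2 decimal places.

30.46%

Molar mass = 2(32.07) + 1(28.09) = 92.230 g/mol
Mass of Si per mole = 1 × 28.09 = 28.090 g
% Si = 28.090 / 92.230 × 100 = 30.46%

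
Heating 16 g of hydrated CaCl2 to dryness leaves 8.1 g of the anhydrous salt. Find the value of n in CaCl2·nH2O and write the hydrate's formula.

CaCl2·6H2O

Mass of water lost = 16 − 8.1 = 7.9 g → 7.9 / 18.02 = 0.4384 mol H2O
Molar mass of CaCl2 = 110.98 g/mol → mol CaCl2 = 8.1 / 110.98 = 0.07299
n = 0.4384 / 0.07299 = 6.01 ≈ 6 → CaCl2·6H2O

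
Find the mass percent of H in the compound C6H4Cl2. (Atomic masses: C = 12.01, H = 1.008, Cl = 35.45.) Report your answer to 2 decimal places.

2.74%

Molar mass = 6(12.01) + 4(1.008) + 2(35.45) = 146.992 g/mol
Mass of H per mole = 4 × 1.008 = 4.032 g
% H = 4.032 / 146.992 × 100 = 2.74%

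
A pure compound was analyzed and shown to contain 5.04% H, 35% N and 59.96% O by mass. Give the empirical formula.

H4N2O3

Assume 100 g: 5.04 g H, 35 g N, 59.96 g O.
Moles — H: 5.04 / 1.008 = 5 mol; N: 35 / 14.01 = 2.498 mol; O: 59.96 / 16.00 = 3.748 mol
Ratios (÷ 2.498): H 2.001, N 1.000, O 1.500
Scaling by 2: H 4.00, N 2.00, O 3.00 → H4N2O3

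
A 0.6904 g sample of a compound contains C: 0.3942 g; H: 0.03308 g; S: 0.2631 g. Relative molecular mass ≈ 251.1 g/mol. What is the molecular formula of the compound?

C12H12S3

Moles — C: 0.3942 / 12.01 = 0.03282 mol; H: 0.03308 / 1.008 = 0.03282 mol; S: 0.2631 / 32.07 = 0.008204 mol
Ratios (÷ 0.008204): C 4.001, H 4.000, S 1.000
Ratio ≈ 4:4:1, so the empirical formula is C4H4S
Empirical-formula mass = 84.14 g/mol
n = 251.1 / 84.14 = 2.98 ≈ 3
Molecular formula = (C4H4S)×3 = C12H12S3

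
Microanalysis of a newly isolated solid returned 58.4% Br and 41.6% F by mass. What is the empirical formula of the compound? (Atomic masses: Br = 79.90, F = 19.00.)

Assume 100 g: 58.4 g Br, 41.6 g F.
n(Br) = 58.4/79.90 = 0.7309, n(F) = 41.6/19.00 = 2.189
Smallest is Br at 0.7309 mol; normalising gives Br 1.000, F 2.996
≈ 1:3 → BrF3

BrF3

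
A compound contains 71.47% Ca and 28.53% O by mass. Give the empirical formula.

Assume 100 g: 71.47 g Ca, 28.53 g O.
Ca: 71.47 g ÷ 40.08 g/mol = 1.783 mol
O: 28.53 g ÷ 16.00 g/mol = 1.783 mol
Smallest is O at 1.783 mol; normalising gives Ca 1.000, O 1.000
≈ 1:1 → CaO

CaO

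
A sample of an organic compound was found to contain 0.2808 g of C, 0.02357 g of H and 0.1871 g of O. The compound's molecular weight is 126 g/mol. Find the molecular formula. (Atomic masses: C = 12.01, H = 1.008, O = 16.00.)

Moles — C: 0.2808 / 12.01 = 0.02338 mol; H: 0.02357 / 1.008 = 0.02338 mol; O: 0.1871 / 16.00 = 0.01169 mol
Smallest is O at 0.01169 mol; normalising gives C 1.999, H 2.000, O 1.000
Ratio ≈ 2:2:1, so the empirical formula is C2H2O
Empirical-formula mass = 42.04 g/mol
n = 126 / 42.04 = 3.00 ≈ 3
Molecular formula = (C2H2O)×3 = C6H6O3

C6H6O3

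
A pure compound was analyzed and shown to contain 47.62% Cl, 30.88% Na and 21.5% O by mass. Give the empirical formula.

ClNaO

Assume 100 g: 47.62 g Cl, 30.88 g Na, 21.5 g O.
Moles — Cl: 47.62 / 35.45 = 1.343 mol; Na: 30.88 / 22.99 = 1.343 mol; O: 21.5 / 16.00 = 1.344 mol
Smallest is Na at 1.343 mol; normalising gives Cl 1.000, Na 1.000, O 1.000
≈ 1:1:1 → ClNaO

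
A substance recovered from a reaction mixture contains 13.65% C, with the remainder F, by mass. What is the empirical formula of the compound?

Assume 100 g: 13.65 g C, 86.35 g F.
n(C) = 13.65/12.01 = 1.137, n(F) = 86.35/19.00 = 4.545
Divide by the smallest (1.137 mol C): C 1.000, F 3.999
≈ 1:4 → CF4

CF4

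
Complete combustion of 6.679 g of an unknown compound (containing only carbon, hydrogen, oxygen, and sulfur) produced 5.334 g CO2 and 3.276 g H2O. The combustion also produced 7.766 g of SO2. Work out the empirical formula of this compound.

C2H6OS2

mol C = 5.334 / 44.01 = 0.1212; mass C = 0.1212 × 12.01 = 1.456 g
mol H = 2 × (3.276 / 18.02) = 0.3636; mass H = 0.3636 × 1.008 = 0.3665 g
mol S = 7.766 / 64.07 = 0.1212; mass S = 3.887 g
mass O = 6.679 − (5.709) = 0.9696 g → mol O = 0.06060
Ratios (÷ 0.0606): C 2.000, H 6.000, O 1.000, S 2.000
Ratio ≈ 2:6:1:2, so the empirical formula is C2H6OS2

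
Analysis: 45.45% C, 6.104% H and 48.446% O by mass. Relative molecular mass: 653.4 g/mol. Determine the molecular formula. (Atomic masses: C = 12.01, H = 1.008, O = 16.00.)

Assume 100 g: 45.45 g C, 6.104 g H, 48.446 g O.
n(C) = 45.45/12.01 = 3.784, n(H) = 6.104/1.008 = 6.056, n(O) = 48.446/16.00 = 3.028
Ratios (÷ 3.028): C 1.250, H 2.000, O 1.000
Multiply by 4: C 5.00, H 8.00, O 4.00 → C5H8O4
Empirical-formula mass = 132.11 g/mol
n = 653.4 / 132.11 = 4.95 ≈ 5
Molecular formula = (C5H8O4)×5 = C25H40O20

C25H40O20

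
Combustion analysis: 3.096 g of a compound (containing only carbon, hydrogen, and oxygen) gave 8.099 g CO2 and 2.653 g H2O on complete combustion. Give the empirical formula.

C5H8O

mol C = 8.099 / 44.01 = 0.1840; mass C = 0.1840 × 12.01 = 2.210 g
mol H = 2 × (2.653 / 18.02) = 0.2945; mass H = 0.2945 × 1.008 = 0.2968 g
mass O = 3.096 − (2.507) = 0.5890 g → mol O = 0.03681
Ratios (÷ 0.03681): C 4.999, H 7.998, O 1.000
≈ 5:8:1 → C5H8O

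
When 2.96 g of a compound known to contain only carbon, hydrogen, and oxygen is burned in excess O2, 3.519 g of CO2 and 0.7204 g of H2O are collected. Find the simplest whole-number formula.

mol C = 3.519 / 44.01 = 0.07996; mass C = 0.07996 × 12.01 = 0.9603 g
mol H = 2 × (0.7204 / 18.02) = 0.07996; mass H = 0.07996 × 1.008 = 0.08060 g
mass O = 2.96 − (1.041) = 1.919 g → mol O = 0.1199
Smallest is H at 0.07996 mol; normalising gives C 1.000, H 1.000, O 1.500
Multiply by 2: C 2.00, H 2.00, O 3.00 → C2H2O3

C2H2O3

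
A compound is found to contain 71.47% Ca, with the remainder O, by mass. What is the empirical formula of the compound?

CaO

Assume 100 g: 71.47 g Ca, 28.53 g O.
Ca: 71.47 g ÷ 40.08 g/mol = 1.783 mol
O: 28.53 g ÷ 16.00 g/mol = 1.783 mol
Divide by the smallest (1.783 mol O): Ca 1.000, O 1.000
→ CaO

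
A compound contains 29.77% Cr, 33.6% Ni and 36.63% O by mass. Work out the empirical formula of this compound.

Assume 100 g: 29.77 g Cr, 33.6 g Ni, 36.63 g O.
Moles — Cr: 29.77 / 52.00 = 0.5725 mol; Ni: 33.6 / 58.69 = 0.5725 mol; O: 36.63 / 16.00 = 2.289 mol
Smallest is Ni at 0.5725 mol; normalising gives Cr 1.000, Ni 1.000, O 3.999
Ratio ≈ 1:1:4, so the empirical formula is CrNiO4

CrNiO4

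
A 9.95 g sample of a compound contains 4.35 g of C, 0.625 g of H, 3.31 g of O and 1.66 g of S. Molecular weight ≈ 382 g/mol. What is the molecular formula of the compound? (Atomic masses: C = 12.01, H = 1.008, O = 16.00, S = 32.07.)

C14H24O8S2

n(C) = 4.35/12.01 = 0.3622, n(H) = 0.625/1.008 = 0.62, n(O) = 3.31/16.00 = 0.2069, n(S) = 1.66/32.07 = 0.05176
Smallest is S at 0.05176 mol; normalising gives C 6.997, H 11.979, O 3.997, S 1.000
≈ 7:12:4:1 → C7H12O4S
Empirical-formula mass = 192.24 g/mol
n = 382 / 192.24 = 1.99 ≈ 2
Molecular formula = (C7H12O4S)×2 = C14H24O8S2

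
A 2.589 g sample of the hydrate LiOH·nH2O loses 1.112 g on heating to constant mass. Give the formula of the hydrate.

LiOH·H2O

Mass of anhydrous LiOH = 2.589 − 1.112 = 1.477 g
mol H2O = 1.112 / 18.02 = 0.06171
Molar mass of LiOH = 23.95 g/mol → mol LiOH = 1.477 / 23.95 = 0.06168
n = 0.06171 / 0.06168 = 1.00 ≈ 1 → LiOH·H2O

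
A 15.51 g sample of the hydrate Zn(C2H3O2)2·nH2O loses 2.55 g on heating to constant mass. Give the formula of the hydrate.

Mass of anhydrous Zn(C2H3O2)2 = 15.51 − 2.55 = 12.96 g
mol H2O = 2.55 / 18.02 = 0.1415
Molar mass of Zn(C2H3O2)2 = 183.47 g/mol → mol Zn(C2H3O2)2 = 12.96 / 183.47 = 0.07064
n = 0.1415 / 0.07064 = 2.00 ≈ 2 → Zn(C2H3O2)2·2H2O

Zn(C2H3O2)2·2H2O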